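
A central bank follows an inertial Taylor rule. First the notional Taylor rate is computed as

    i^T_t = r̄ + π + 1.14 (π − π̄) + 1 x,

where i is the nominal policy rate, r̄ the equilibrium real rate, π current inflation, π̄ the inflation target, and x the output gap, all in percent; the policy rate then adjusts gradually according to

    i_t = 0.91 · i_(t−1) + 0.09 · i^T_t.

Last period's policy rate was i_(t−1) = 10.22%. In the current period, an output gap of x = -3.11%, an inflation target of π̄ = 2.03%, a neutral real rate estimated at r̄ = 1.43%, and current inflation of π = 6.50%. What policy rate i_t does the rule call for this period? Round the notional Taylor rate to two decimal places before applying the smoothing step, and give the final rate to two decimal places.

i^T_t = 1.43 + 6.50 + 1.14 × (6.50 − 2.03) + 1 × (-3.11)
   = 1.43 + 6.5 + 5.0958 − 3.11 = 9.92
i_t = 0.91 × 10.22 + 0.09 × 9.92 = 9.3002 + 0.8928 = 10.19

10.19%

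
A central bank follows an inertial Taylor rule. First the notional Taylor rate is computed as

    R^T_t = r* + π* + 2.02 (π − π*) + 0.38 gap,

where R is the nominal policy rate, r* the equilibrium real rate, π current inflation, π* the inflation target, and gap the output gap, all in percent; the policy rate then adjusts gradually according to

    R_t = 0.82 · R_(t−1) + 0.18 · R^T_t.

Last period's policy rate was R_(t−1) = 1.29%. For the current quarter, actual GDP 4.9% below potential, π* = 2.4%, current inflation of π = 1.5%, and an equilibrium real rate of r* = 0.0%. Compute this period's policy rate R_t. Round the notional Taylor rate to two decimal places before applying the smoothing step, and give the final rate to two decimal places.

Output 4.9% below potential → gap = -4.9.
R^T_t = 0.0 + 2.4 + 2.02 × (1.5 − 2.4) + 0.38 × (-4.9)
   = 0.0 + 2.4 − 1.818 − 1.862 = -1.28
R_t = 0.82 × 1.29 + 0.18 × (-1.28) = 1.0578 − 0.2304 = 0.83

0.83%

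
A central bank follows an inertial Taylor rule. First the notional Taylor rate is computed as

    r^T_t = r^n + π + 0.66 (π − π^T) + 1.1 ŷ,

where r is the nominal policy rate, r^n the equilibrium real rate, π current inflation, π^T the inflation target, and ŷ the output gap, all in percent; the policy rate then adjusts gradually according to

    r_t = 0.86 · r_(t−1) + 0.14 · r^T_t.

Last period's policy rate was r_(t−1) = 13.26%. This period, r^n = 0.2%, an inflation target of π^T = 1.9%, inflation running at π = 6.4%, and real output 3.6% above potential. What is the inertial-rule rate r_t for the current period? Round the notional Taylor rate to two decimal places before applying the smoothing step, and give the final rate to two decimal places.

13.30%

Output 3.6% above potential → ŷ = 3.6.
r^T_t = 0.2 + 6.4 + 0.66 × (6.4 − 1.9) + 1.1 × 3.6
   = 0.2 + 6.4 + 2.97 + 3.96 = 13.53
r_t = 0.86 × 13.26 + 0.14 × 13.53 = 11.4036 + 1.8942 = 13.30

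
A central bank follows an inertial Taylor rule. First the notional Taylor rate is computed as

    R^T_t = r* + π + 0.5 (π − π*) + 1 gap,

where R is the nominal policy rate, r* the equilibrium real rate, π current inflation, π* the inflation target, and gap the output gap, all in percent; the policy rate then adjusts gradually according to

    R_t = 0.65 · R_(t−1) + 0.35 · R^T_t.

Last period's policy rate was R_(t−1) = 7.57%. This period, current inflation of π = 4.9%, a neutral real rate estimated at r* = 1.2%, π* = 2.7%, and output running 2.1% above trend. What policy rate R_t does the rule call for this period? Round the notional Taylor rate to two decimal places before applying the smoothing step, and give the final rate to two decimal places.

Output 2.1% above potential → gap = 2.1.
R^T_t = 1.2 + 4.9 + 0.5 × (4.9 − 2.7) + 1 × 2.1
   = 1.2 + 4.9 + 1.1 + 2.1 = 9.30
R_t = 0.65 × 7.57 + 0.35 × 9.30 = 4.9205 + 3.255 = 8.18

8.18%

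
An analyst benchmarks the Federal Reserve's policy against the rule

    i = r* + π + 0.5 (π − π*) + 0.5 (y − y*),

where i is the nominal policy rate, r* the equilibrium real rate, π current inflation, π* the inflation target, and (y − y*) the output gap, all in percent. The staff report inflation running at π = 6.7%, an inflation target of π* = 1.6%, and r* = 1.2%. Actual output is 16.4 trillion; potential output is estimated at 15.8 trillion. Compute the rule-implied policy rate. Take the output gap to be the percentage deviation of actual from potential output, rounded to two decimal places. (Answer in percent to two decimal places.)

12.35%

Output gap = 100 × (16.4 − 15.8) / 15.8 = 3.80%.
i = 1.20 + 6.70 + 0.5 × (6.70 − 1.60) + 0.5 × 3.80
   = 1.20 + 6.7 + 2.55 + 1.9 = 12.35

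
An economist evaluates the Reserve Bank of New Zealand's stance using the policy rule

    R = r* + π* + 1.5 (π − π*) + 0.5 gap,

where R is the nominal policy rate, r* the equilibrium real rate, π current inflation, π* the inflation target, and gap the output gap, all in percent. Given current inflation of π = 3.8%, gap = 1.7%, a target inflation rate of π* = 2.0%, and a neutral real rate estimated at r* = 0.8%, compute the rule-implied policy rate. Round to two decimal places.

6.35%

R = 0.8 + 2.0 + 1.5 × (3.8 − 2.0) + 0.5 × 1.7
   = 0.8 + 2 + 2.7 + 0.85 = 6.35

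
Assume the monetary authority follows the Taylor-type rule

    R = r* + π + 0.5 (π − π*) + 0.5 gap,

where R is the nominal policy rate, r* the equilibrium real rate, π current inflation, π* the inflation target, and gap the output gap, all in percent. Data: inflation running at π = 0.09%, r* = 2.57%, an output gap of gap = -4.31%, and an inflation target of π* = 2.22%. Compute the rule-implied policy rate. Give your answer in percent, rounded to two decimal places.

R = 2.57 + 0.09 + 0.5 × (0.09 − 2.22) + 0.5 × (-4.31)
   = 2.57 + 0.09 − 1.065 − 2.155 = -0.56

-0.56%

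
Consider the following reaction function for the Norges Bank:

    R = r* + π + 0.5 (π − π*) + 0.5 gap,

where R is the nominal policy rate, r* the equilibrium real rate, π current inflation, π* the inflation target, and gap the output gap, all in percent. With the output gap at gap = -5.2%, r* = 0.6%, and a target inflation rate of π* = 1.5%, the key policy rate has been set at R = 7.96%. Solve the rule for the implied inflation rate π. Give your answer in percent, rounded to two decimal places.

7.14%

Collecting π: R = r* + (1 + 0.5) π − 0.5 π* + 0.5 gap
1.5 π = 7.96 − 0.6 + 0.5 × 1.5 − 0.5 × (-5.2) = 10.71
π = 10.71 / 1.5 = 7.14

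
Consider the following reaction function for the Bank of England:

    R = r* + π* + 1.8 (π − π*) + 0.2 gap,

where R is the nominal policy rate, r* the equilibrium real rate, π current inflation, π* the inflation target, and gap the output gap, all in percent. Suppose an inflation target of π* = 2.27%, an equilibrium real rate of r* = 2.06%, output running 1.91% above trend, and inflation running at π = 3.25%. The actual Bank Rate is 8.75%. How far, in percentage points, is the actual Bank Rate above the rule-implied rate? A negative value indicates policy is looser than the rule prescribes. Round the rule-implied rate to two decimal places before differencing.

Output 1.91% above potential → gap = 1.91.
R = 2.06 + 2.27 + 1.8 × (3.25 − 2.27) + 0.2 × 1.91
   = 2.06 + 2.27 + 1.764 + 0.382 = 6.48
Deviation = 8.75 − 6.48 = 2.27 pp.

2.27 pp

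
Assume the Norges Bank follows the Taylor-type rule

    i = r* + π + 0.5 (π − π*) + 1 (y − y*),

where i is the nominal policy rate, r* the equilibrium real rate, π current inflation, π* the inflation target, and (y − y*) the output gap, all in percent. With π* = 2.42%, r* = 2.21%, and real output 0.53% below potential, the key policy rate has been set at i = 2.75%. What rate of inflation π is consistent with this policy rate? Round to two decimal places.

Output 0.53% below potential → (y − y*) = -0.53.
Collecting π: i = r* + (1 + 0.5) π − 0.5 π* + 1 (y − y*)
1.5 π = 2.75 − 2.21 + 0.5 × 2.42 − 1 × (-0.53) = 2.28
π = 2.28 / 1.5 = 1.52

1.52%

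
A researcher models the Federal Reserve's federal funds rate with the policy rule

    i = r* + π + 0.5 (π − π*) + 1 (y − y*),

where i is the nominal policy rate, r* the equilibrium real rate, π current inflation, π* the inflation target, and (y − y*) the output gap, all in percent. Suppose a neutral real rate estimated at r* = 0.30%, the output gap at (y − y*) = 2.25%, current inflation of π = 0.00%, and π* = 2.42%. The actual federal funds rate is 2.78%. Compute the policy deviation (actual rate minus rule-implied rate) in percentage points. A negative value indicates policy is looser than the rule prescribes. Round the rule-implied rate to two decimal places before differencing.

i = 0.30 + 0.00 + 0.5 × (0.00 − 2.42) + 1 × 2.25
   = 0.30 + 0 − 1.21 + 2.25 = 1.34
Deviation = 2.78 − 1.34 = 1.44 pp.

1.44 pp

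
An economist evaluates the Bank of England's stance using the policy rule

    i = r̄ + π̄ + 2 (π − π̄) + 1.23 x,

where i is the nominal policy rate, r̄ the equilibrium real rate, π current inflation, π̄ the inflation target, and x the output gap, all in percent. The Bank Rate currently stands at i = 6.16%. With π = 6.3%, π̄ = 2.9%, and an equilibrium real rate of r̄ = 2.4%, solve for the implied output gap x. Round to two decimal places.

1.23 x = 6.16 − 2.4 − 2.9 − 2 × (6.3 − 2.9) = -5.94
x = -5.94 / 1.23 = -4.83

-4.83%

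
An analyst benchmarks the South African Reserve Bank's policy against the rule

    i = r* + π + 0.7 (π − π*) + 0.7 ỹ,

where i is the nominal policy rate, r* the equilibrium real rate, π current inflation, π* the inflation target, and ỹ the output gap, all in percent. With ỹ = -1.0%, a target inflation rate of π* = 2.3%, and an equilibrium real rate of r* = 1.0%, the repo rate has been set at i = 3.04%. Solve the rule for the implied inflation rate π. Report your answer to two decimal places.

2.56%

Collecting π: i = r* + (1 + 0.7) π − 0.7 π* + 0.7 ỹ
1.7 π = 3.04 − 1.0 + 0.7 × 2.3 − 0.7 × (-1.0) = 4.35
π = 4.35 / 1.7 = 2.56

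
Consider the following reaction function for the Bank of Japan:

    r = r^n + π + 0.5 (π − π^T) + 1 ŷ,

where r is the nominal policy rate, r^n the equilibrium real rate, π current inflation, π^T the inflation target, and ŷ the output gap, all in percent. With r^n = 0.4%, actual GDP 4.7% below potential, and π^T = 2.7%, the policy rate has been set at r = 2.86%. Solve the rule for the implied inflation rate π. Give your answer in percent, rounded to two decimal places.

5.67%

Output 4.7% below potential → ŷ = -4.7.
Collecting π: r = r^n + (1 + 0.5) π − 0.5 π^T + 1 ŷ
1.5 π = 2.86 − 0.4 + 0.5 × 2.7 − 1 × (-4.7) = 8.51
π = 8.51 / 1.5 = 5.67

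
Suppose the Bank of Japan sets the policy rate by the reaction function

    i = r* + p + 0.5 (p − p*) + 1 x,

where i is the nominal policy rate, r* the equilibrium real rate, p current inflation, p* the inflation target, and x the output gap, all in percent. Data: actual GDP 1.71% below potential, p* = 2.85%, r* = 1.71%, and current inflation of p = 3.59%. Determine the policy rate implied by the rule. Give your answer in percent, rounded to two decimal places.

Output 1.71% below potential → x = -1.71.
i = 1.71 + 3.59 + 0.5 × (3.59 − 2.85) + 1 × (-1.71)
   = 1.71 + 3.59 + 0.37 − 1.71 = 3.96

3.96%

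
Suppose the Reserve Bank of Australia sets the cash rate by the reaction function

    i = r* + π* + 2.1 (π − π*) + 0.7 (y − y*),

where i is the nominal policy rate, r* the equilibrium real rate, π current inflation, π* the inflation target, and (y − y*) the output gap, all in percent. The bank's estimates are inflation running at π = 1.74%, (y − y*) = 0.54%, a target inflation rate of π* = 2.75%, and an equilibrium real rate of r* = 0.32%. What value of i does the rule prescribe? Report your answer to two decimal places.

i = 0.32 + 2.75 + 2.1 × (1.74 − 2.75) + 0.7 × 0.54
   = 0.32 + 2.75 − 2.121 + 0.378 = 1.33

1.33%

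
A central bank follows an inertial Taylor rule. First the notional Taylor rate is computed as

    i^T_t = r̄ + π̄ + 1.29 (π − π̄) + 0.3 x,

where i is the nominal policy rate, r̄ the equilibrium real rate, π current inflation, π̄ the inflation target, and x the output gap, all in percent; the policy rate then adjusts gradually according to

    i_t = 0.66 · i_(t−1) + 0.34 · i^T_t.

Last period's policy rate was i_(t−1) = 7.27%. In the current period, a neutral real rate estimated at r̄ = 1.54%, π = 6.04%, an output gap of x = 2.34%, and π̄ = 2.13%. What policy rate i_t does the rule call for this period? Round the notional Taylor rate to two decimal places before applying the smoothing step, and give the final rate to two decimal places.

8.00%

i^T_t = 1.54 + 2.13 + 1.29 × (6.04 − 2.13) + 0.3 × 2.34
   = 1.54 + 2.13 + 5.0439 + 0.702 = 9.42
i_t = 0.66 × 7.27 + 0.34 × 9.42 = 4.7982 + 3.2028 = 8.00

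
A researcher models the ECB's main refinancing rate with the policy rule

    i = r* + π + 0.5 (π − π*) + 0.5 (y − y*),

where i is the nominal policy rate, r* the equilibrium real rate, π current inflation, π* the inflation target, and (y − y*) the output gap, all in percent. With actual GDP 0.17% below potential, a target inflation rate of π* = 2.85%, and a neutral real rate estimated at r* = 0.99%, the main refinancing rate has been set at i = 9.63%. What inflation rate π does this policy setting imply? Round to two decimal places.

Output 0.17% below potential → (y − y*) = -0.17.
Collecting π: i = r* + (1 + 0.5) π − 0.5 π* + 0.5 (y − y*)
1.5 π = 9.63 − 0.99 + 0.5 × 2.85 − 0.5 × (-0.17) = 10.15
π = 10.15 / 1.5 = 6.77

6.77%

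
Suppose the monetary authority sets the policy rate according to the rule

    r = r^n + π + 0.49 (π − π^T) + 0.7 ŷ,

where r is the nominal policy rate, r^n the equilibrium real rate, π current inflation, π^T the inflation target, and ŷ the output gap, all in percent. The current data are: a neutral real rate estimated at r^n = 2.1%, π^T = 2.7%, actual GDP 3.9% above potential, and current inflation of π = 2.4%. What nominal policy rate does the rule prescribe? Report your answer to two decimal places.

Output 3.9% above potential → ŷ = 3.9.
r = 2.1 + 2.4 + 0.49 × (2.4 − 2.7) + 0.7 × 3.9
   = 2.1 + 2.4 − 0.147 + 2.73 = 7.08

7.08%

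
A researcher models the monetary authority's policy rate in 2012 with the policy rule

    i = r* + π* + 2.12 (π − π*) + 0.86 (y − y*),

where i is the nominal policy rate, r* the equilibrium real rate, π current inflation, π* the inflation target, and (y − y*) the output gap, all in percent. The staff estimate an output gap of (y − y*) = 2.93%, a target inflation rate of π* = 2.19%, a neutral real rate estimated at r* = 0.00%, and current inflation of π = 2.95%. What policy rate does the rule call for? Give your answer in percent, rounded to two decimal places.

6.32%

i = 0.00 + 2.19 + 2.12 × (2.95 − 2.19) + 0.86 × 2.93
   = 0.00 + 2.19 + 1.6112 + 2.5198 = 6.32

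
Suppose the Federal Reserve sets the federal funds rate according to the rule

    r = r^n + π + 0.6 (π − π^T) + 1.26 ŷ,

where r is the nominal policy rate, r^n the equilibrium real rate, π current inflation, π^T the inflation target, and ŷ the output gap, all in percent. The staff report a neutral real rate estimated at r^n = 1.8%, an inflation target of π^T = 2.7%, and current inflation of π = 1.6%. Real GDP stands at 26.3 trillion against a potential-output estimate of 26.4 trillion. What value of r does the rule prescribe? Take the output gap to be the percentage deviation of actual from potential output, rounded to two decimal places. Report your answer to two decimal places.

2.26%

Output gap = 100 × (26.3 − 26.4) / 26.4 = -0.38%.
r = 1.80 + 1.60 + 0.6 × (1.60 − 2.70) + 1.26 × (-0.38)
   = 1.80 + 1.6 − 0.66 − 0.4788 = 2.26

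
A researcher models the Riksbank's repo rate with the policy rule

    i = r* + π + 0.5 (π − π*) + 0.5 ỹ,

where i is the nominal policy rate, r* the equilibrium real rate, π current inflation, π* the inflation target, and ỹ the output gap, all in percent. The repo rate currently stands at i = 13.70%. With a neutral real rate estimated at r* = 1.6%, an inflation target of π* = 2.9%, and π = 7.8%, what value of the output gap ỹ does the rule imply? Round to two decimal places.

0.5 ỹ = 13.70 − 1.6 − 7.8 − 0.5 × (7.8 − 2.9) = 1.85
ỹ = 1.85 / 0.5 = 3.70

3.70%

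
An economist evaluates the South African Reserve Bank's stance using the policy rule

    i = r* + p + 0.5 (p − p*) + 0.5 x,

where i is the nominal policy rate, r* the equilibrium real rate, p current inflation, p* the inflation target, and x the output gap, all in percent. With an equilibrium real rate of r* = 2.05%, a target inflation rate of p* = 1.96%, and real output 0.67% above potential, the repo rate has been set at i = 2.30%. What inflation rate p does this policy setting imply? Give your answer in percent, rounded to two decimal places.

0.60%

Output 0.67% above potential → x = 0.67.
Collecting p: i = r* + (1 + 0.5) p − 0.5 p* + 0.5 x
1.5 p = 2.30 − 2.05 + 0.5 × 1.96 − 0.5 × 0.67 = 0.895
p = 0.895 / 1.5 = 0.60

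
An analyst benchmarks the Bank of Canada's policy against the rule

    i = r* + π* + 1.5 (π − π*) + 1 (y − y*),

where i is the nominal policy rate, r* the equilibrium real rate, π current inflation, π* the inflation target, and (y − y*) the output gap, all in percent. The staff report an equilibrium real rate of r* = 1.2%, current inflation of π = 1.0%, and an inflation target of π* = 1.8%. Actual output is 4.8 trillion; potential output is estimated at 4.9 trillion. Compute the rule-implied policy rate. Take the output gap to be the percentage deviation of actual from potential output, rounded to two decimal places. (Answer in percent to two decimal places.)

Output gap = 100 × (4.8 − 4.9) / 4.9 = -2.04%.
i = 1.20 + 1.80 + 1.5 × (1.00 − 1.80) + 1 × (-2.04)
   = 1.20 + 1.8 − 1.2 − 2.04 = -0.24

-0.24%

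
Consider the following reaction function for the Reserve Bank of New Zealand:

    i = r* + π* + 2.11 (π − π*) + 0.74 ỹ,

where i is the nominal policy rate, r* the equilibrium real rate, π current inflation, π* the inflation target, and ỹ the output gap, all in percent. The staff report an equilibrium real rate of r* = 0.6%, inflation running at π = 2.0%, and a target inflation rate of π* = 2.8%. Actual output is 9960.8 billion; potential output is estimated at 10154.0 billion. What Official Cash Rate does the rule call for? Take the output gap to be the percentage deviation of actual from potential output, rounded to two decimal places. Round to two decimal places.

0.31%

Output gap = 100 × (9960.8 − 10154.0) / 10154.0 = -1.90%.
i = 0.60 + 2.80 + 2.11 × (2.00 − 2.80) + 0.74 × (-1.90)
   = 0.60 + 2.8 − 1.688 − 1.406 = 0.31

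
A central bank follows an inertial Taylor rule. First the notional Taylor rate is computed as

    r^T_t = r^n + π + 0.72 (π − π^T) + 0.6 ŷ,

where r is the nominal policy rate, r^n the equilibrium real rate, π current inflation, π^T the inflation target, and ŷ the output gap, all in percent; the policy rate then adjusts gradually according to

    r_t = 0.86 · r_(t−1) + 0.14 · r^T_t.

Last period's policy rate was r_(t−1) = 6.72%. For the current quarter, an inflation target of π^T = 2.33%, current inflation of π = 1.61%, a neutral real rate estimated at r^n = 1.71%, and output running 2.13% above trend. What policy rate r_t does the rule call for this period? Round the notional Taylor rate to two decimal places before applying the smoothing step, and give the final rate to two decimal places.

Output 2.13% above potential → ŷ = 2.13.
r^T_t = 1.71 + 1.61 + 0.72 × (1.61 − 2.33) + 0.6 × 2.13
   = 1.71 + 1.61 − 0.5184 + 1.278 = 4.08
r_t = 0.86 × 6.72 + 0.14 × 4.08 = 5.7792 + 0.5712 = 6.35

6.35%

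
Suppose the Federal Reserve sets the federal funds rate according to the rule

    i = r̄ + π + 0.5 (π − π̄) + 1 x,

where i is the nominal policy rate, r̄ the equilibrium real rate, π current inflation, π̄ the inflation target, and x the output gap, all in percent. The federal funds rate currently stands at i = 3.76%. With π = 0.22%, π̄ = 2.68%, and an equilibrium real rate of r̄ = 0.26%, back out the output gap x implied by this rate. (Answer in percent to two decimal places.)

1 x = 3.76 − 0.26 − 0.22 − 0.5 × (0.22 − 2.68) = 4.51
x = 4.51 / 1 = 4.51

4.51%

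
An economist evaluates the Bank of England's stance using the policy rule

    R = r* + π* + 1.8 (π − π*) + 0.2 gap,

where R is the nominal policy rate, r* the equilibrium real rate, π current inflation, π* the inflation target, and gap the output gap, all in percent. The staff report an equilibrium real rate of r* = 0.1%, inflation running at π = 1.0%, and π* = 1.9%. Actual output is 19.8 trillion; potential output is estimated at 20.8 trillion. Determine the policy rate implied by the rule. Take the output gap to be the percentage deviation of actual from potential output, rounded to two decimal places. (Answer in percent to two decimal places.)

Output gap = 100 × (19.8 − 20.8) / 20.8 = -4.81%.
R = 0.10 + 1.90 + 1.8 × (1.00 − 1.90) + 0.2 × (-4.81)
   = 0.10 + 1.9 − 1.62 − 0.962 = -0.58

-0.58%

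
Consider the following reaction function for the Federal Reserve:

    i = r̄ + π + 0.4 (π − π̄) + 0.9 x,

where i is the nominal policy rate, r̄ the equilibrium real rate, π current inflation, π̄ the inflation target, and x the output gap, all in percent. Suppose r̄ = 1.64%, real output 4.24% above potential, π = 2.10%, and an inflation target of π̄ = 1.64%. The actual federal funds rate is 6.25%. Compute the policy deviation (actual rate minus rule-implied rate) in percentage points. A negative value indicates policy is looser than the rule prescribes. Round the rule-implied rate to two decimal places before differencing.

Output 4.24% above potential → x = 4.24.
i = 1.64 + 2.10 + 0.4 × (2.10 − 1.64) + 0.9 × 4.24
   = 1.64 + 2.1 + 0.184 + 3.816 = 7.74
Deviation = 6.25 − 7.74 = -1.49 pp.

-1.49 pp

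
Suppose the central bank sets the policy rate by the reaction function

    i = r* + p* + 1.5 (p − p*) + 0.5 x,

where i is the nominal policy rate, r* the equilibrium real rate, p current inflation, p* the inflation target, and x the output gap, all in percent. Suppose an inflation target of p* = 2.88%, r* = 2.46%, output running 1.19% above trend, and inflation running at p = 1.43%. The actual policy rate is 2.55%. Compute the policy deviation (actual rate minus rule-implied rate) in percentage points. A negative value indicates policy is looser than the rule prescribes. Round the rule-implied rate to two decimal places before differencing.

Output 1.19% above potential → x = 1.19.
i = 2.46 + 2.88 + 1.5 × (1.43 − 2.88) + 0.5 × 1.19
   = 2.46 + 2.88 − 2.175 + 0.595 = 3.76
Deviation = 2.55 − 3.76 = -1.21 pp.

-1.21 pp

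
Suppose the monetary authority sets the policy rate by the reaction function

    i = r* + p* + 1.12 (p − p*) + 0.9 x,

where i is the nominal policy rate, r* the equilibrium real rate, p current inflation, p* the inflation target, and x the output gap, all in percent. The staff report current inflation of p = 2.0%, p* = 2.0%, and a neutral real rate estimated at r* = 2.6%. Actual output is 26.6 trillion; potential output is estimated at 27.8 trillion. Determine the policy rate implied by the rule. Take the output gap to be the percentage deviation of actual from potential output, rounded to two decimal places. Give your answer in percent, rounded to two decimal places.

0.71%

Output gap = 100 × (26.6 − 27.8) / 27.8 = -4.32%.
i = 2.60 + 2.00 + 1.12 × (2.00 − 2.00) + 0.9 × (-4.32)
   = 2.60 + 2 + 0 − 3.888 = 0.71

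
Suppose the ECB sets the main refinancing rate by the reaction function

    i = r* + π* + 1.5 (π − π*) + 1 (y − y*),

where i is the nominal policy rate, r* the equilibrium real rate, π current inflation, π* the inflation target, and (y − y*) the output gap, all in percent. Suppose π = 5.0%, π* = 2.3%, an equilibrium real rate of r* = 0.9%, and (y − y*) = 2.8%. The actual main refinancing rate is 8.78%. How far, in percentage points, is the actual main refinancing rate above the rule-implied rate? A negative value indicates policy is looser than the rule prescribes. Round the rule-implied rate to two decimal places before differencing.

i = 0.9 + 2.3 + 1.5 × (5.0 − 2.3) + 1 × 2.8
   = 0.9 + 2.3 + 4.05 + 2.8 = 10.05
Deviation = 8.78 − 10.05 = -1.27 pp.

-1.27 pp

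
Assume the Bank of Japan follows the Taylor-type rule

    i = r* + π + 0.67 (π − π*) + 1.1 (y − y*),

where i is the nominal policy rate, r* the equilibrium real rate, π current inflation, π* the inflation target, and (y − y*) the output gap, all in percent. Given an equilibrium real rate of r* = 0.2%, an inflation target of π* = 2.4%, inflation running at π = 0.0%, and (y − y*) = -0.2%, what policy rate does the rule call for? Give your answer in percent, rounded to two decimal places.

-1.63%

i = 0.2 + 0.0 + 0.67 × (0.0 − 2.4) + 1.1 × (-0.2)
   = 0.2 + 0 − 1.608 − 0.22 = -1.63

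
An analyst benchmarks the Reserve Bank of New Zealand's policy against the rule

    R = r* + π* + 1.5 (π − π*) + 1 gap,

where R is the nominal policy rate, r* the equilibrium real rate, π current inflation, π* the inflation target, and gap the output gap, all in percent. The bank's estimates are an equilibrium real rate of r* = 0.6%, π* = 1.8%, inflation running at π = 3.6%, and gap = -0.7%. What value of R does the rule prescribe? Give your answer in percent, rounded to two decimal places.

4.40%

R = 0.6 + 1.8 + 1.5 × (3.6 − 1.8) + 1 × (-0.7)
   = 0.6 + 1.8 + 2.7 − 0.7 = 4.40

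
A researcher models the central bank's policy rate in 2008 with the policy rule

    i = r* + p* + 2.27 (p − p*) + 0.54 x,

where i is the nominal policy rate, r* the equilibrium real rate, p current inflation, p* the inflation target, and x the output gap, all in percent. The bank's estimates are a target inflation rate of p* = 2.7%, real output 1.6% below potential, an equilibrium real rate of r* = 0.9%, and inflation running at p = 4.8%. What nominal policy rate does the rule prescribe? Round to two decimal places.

7.50%

Output 1.6% below potential → x = -1.6.
i = 0.9 + 2.7 + 2.27 × (4.8 − 2.7) + 0.54 × (-1.6)
   = 0.9 + 2.7 + 4.767 − 0.864 = 7.50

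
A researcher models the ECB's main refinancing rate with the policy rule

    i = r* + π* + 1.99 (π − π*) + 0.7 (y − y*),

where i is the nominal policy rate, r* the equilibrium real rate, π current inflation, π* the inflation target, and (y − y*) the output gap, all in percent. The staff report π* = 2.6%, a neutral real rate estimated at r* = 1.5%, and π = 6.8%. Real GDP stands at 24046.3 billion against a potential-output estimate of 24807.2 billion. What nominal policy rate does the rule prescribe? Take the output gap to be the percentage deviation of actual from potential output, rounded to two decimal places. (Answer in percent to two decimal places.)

Output gap = 100 × (24046.3 − 24807.2) / 24807.2 = -3.07%.
i = 1.50 + 2.60 + 1.99 × (6.80 − 2.60) + 0.7 × (-3.07)
   = 1.50 + 2.6 + 8.358 − 2.149 = 10.31

10.31%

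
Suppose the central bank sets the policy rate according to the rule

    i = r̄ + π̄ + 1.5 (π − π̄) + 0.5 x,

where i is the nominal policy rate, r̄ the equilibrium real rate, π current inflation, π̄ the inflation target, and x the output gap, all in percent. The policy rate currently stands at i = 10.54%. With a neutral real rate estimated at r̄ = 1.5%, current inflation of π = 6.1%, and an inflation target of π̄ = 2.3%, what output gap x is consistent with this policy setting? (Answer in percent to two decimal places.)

0.5 x = 10.54 − 1.5 − 2.3 − 1.5 × (6.1 − 2.3) = 1.04
x = 1.04 / 0.5 = 2.08

2.08%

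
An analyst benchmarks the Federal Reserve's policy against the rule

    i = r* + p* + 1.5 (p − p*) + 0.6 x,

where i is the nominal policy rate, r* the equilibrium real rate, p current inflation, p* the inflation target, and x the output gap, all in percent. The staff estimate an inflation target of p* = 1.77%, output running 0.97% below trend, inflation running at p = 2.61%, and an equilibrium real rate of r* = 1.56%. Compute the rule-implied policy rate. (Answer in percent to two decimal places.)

4.01%

Output 0.97% below potential → x = -0.97.
i = 1.56 + 1.77 + 1.5 × (2.61 − 1.77) + 0.6 × (-0.97)
   = 1.56 + 1.77 + 1.26 − 0.582 = 4.01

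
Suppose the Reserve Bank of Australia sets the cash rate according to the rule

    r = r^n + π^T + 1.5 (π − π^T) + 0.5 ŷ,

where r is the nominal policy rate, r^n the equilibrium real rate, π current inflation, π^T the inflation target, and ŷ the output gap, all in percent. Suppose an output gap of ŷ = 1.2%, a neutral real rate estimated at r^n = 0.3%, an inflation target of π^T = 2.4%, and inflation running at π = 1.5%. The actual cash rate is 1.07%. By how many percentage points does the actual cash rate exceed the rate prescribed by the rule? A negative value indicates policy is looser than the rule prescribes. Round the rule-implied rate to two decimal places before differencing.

-0.88 pp

r = 0.3 + 2.4 + 1.5 × (1.5 − 2.4) + 0.5 × 1.2
   = 0.3 + 2.4 − 1.35 + 0.6 = 1.95
Deviation = 1.07 − 1.95 = -0.88 pp.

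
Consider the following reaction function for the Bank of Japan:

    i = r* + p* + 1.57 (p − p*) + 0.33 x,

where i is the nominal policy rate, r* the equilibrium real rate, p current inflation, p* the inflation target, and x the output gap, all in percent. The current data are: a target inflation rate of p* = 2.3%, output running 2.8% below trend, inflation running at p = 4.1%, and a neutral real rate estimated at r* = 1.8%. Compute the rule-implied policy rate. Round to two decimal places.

Output 2.8% below potential → x = -2.8.
i = 1.8 + 2.3 + 1.57 × (4.1 − 2.3) + 0.33 × (-2.8)
   = 1.8 + 2.3 + 2.826 − 0.924 = 6.00

6.00%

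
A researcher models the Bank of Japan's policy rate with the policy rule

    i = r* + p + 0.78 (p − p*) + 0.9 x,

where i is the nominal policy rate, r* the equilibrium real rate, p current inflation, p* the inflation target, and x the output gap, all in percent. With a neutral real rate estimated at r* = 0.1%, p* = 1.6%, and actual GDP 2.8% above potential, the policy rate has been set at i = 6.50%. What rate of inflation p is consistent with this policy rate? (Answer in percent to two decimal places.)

Output 2.8% above potential → x = 2.8.
Collecting p: i = r* + (1 + 0.78) p − 0.78 p* + 0.9 x
1.78 p = 6.50 − 0.1 + 0.78 × 1.6 − 0.9 × 2.8 = 5.128
p = 5.128 / 1.78 = 2.88

2.88%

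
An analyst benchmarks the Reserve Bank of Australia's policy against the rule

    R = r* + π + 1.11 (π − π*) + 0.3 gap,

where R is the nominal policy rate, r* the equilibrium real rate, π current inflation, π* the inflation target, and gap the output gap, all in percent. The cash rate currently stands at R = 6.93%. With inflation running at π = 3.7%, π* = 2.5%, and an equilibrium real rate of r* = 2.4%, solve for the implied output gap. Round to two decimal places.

-1.67%

0.3 gap = 6.93 − 2.4 − 3.7 − 1.11 × (3.7 − 2.5) = -0.502
gap = -0.502 / 0.3 = -1.67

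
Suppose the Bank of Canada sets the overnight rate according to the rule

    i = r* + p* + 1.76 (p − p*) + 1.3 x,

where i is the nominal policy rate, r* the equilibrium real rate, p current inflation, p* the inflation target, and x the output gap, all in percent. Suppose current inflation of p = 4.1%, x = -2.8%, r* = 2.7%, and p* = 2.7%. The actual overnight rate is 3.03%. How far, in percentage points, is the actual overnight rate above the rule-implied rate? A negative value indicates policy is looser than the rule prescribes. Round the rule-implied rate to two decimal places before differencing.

-1.19 pp

i = 2.7 + 2.7 + 1.76 × (4.1 − 2.7) + 1.3 × (-2.8)
   = 2.7 + 2.7 + 2.464 − 3.64 = 4.22
Deviation = 3.03 − 4.22 = -1.19 pp.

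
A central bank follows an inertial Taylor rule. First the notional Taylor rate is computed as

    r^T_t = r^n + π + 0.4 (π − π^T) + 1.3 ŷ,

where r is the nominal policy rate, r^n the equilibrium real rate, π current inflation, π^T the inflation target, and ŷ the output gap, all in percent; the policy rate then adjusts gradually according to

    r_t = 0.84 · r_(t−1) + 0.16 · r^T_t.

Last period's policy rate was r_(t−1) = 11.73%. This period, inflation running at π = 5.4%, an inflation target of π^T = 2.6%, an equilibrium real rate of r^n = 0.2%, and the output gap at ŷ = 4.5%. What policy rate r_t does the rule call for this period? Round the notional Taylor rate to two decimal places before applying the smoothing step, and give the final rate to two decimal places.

11.86%

r^T_t = 0.2 + 5.4 + 0.4 × (5.4 − 2.6) + 1.3 × 4.5
   = 0.2 + 5.4 + 1.12 + 5.85 = 12.57
r_t = 0.84 × 11.73 + 0.16 × 12.57 = 9.8532 + 2.0112 = 11.86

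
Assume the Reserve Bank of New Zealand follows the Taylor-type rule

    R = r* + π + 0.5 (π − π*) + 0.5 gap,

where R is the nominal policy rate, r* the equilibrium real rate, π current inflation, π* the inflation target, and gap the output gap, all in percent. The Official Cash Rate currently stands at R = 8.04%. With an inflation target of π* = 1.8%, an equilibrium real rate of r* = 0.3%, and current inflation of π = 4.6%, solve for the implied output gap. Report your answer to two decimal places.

0.5 gap = 8.04 − 0.3 − 4.6 − 0.5 × (4.6 − 1.8) = 1.74
gap = 1.74 / 0.5 = 3.48

3.48%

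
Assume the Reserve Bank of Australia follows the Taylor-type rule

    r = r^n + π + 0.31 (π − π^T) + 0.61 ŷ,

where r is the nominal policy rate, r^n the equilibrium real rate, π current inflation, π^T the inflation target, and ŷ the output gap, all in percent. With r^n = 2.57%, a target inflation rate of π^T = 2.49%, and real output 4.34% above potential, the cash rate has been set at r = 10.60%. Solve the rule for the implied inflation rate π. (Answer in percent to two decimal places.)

Output 4.34% above potential → ŷ = 4.34.
Collecting π: r = r^n + (1 + 0.31) π − 0.31 π^T + 0.61 ŷ
1.31 π = 10.60 − 2.57 + 0.31 × 2.49 − 0.61 × 4.34 = 6.1545
π = 6.1545 / 1.31 = 4.70

4.70%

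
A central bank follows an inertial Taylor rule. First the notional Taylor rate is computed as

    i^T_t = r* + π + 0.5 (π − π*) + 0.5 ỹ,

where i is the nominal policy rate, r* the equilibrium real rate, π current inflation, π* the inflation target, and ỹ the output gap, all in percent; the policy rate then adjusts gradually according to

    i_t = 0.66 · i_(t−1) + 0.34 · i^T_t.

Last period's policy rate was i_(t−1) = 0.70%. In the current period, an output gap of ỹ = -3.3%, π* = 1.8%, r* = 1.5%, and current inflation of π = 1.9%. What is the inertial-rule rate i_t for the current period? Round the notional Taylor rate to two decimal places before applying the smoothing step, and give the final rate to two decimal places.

i^T_t = 1.5 + 1.9 + 0.5 × (1.9 − 1.8) + 0.5 × (-3.3)
   = 1.5 + 1.9 + 0.05 − 1.65 = 1.80
i_t = 0.66 × 0.70 + 0.34 × 1.80 = 0.462 + 0.612 = 1.07

1.07%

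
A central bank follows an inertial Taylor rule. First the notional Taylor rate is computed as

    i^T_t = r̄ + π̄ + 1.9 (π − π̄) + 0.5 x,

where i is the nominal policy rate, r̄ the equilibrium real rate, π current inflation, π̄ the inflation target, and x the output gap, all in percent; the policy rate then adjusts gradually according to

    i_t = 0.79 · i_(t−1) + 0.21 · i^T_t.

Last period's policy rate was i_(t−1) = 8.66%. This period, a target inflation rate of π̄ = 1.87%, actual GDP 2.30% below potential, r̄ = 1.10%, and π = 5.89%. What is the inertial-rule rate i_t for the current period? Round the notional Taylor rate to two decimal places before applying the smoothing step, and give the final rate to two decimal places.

8.83%

Output 2.30% below potential → x = -2.30.
i^T_t = 1.10 + 1.87 + 1.9 × (5.89 − 1.87) + 0.5 × (-2.30)
   = 1.10 + 1.87 + 7.638 − 1.15 = 9.46
i_t = 0.79 × 8.66 + 0.21 × 9.46 = 6.8414 + 1.9866 = 8.83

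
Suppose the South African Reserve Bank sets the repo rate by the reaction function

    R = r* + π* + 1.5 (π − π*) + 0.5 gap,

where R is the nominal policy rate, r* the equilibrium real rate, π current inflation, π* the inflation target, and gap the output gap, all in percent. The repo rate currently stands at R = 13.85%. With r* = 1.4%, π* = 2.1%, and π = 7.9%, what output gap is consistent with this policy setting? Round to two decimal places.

3.30%

0.5 gap = 13.85 − 1.4 − 2.1 − 1.5 × (7.9 − 2.1) = 1.65
gap = 1.65 / 0.5 = 3.30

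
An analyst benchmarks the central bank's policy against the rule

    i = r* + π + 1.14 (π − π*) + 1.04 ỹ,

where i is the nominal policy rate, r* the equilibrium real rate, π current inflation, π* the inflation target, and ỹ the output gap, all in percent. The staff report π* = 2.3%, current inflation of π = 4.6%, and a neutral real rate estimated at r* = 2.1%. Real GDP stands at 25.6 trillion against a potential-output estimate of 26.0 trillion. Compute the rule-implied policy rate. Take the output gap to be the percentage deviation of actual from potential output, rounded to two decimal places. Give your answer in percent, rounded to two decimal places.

7.72%

Output gap = 100 × (25.6 − 26.0) / 26.0 = -1.54%.
i = 2.10 + 4.60 + 1.14 × (4.60 − 2.30) + 1.04 × (-1.54)
   = 2.10 + 4.6 + 2.622 − 1.6016 = 7.72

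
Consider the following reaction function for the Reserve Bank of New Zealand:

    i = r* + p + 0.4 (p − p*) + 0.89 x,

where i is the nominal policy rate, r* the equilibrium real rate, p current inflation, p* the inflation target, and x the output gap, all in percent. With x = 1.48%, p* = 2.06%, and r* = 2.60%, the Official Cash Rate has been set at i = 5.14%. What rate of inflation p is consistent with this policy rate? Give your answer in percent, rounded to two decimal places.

Collecting p: i = r* + (1 + 0.4) p − 0.4 p* + 0.89 x
1.4 p = 5.14 − 2.60 + 0.4 × 2.06 − 0.89 × 1.48 = 2.0468
p = 2.0468 / 1.4 = 1.46

1.46%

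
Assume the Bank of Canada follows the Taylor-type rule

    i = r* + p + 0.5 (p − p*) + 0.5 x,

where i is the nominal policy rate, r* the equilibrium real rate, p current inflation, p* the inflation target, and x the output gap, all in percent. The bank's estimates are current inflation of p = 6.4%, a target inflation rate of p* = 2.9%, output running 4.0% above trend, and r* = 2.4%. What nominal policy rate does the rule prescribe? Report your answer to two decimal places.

12.55%

Output 4.0% above potential → x = 4.0.
i = 2.4 + 6.4 + 0.5 × (6.4 − 2.9) + 0.5 × 4.0
   = 2.4 + 6.4 + 1.75 + 2 = 12.55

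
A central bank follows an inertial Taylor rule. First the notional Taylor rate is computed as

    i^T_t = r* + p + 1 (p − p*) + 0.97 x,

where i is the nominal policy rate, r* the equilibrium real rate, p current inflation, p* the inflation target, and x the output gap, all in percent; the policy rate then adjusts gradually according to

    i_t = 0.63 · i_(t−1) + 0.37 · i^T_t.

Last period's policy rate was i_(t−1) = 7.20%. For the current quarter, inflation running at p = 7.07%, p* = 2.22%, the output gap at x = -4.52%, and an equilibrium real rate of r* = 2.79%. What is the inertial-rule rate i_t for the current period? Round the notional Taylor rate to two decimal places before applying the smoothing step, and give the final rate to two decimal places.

8.36%

i^T_t = 2.79 + 7.07 + 1 × (7.07 − 2.22) + 0.97 × (-4.52)
   = 2.79 + 7.07 + 4.85 − 4.3844 = 10.33
i_t = 0.63 × 7.20 + 0.37 × 10.33 = 4.536 + 3.8221 = 8.36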